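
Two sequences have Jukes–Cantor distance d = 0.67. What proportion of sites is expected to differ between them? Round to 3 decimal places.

p = (3/4)(1 − e^(−4d/3)) = 0.75 × (1 − e^(-0.893333)) = 0.75 × (1 − 0.409289) = 0.443033.

0.443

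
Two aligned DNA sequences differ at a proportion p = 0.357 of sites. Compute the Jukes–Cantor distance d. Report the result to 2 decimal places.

d = −(3/4) ln(1 − 4p/3) = −0.75 ln(1 − 0.476) = −0.75 ln(0.524)
  = −0.75 × (-0.646264) = 0.484698 substitutions/site.

0.48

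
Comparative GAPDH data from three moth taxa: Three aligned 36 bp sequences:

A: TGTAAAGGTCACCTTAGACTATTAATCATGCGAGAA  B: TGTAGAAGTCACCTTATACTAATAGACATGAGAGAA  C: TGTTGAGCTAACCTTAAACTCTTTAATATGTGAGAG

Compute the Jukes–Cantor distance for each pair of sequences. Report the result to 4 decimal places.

d(A,B) = 0.2251, d(A,C) = 0.3924, d(B,C) = 0.4408

A–B: 7/36 sites differ → p ≈ 0.194444, d = −0.75 ln(1 − 0.259259) = 0.225078 ≈ 0.2251.
A–C: 11/36 sites differ → p ≈ 0.305556, d = −0.75 ln(1 − 0.407408) = 0.392437 ≈ 0.3924.
B–C: 12/36 sites differ → p ≈ 0.333333, d = −0.75 ln(1 − 0.444444) = 0.440839 ≈ 0.4408.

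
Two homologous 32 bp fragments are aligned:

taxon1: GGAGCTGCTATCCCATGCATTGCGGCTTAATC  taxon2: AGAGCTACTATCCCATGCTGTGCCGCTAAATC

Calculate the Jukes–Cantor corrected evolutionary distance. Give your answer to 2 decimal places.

The sequences differ at 6 of 32 sites (1, 7, 19, 20, 24, 28), so p = 6/32 = 0.1875.
d = −(3/4) ln(1 − 4p/3) = −0.75 ln(1 − 0.25) = −0.75 ln(0.75)
  = −0.75 × (-0.287682) = 0.215762 substitutions/site.

0.22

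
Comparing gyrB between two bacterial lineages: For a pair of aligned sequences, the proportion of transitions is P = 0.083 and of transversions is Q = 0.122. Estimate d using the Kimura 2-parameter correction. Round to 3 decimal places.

0.240

Under the Kimura two-parameter model, d = −½ ln(1 − 2P − Q) − ¼ ln(1 − 2Q).
1 − 2P − Q = 0.712, giving −½ ln(0.712) = 0.169839.
1 − 2Q = 0.756, giving −¼ ln(0.756) = 0.069928.
d = 0.169839 + 0.069928 = 0.239767.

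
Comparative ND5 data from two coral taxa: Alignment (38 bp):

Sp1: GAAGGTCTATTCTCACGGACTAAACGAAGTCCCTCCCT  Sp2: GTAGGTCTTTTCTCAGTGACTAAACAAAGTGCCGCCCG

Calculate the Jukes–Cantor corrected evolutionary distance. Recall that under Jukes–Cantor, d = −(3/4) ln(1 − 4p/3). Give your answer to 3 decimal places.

0.247

The sequences differ at 8 of 38 sites (2, 9, 16, 17, 26, 31, 34, 38), so p = 8/38 ≈ 0.210526.
d = −(3/4) ln(1 − 4p/3) = −0.75 ln(1 − 0.280701) = −0.75 ln(0.719299)
  = −0.75 × (-0.329478) = 0.247109 substitutions/site.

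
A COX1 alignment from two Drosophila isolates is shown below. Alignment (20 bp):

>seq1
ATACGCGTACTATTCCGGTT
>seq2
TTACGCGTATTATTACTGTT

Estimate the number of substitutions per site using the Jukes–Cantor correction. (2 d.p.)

0.23

The sequences differ at 4 of 20 sites (1, 10, 15, 17), so p = 4/20 = 0.2.
d = −(3/4) ln(1 − 4p/3) = −0.75 ln(1 − 0.266667) = −0.75 ln(0.733333)
  = −0.75 × (-0.310155) = 0.232616 substitutions/site.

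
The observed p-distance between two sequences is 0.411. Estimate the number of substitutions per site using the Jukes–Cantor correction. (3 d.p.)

0.596

d = −(3/4) ln(1 − 4p/3) = −0.75 ln(1 − 0.548) = −0.75 ln(0.452)
  = −0.75 × (-0.794073) = 0.595555 substitutions/site.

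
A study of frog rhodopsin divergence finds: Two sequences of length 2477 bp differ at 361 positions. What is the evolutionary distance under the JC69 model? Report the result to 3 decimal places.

0.162

p = 361/2477 ≈ 0.145741.
d = −(3/4) ln(1 − 4p/3) = −0.75 ln(1 − 0.194321) = −0.75 ln(0.805679)
  = −0.75 × (-0.216070) = 0.162053 substitutions/site.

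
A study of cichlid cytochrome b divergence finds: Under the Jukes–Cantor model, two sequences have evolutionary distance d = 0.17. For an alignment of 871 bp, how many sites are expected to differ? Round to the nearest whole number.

Invert JC69: p = (3/4)(1 − e^(−4d/3)) = 0.75 × (1 − e^(-0.226667)) = 0.75 × (1 − 0.797186) = 0.152111.
Expected differing sites = pL ≈ 0.152111 × 871 = 132.488681 ≈ 132.

132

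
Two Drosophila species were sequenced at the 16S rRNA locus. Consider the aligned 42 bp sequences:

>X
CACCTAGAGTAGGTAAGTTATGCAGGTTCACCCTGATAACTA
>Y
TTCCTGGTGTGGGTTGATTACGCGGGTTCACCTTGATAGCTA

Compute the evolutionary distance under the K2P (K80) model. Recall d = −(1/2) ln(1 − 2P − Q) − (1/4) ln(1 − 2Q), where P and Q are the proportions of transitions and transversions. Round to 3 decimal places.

Of 42 sites, 9 differences are transitions and 3 are transversions, so P = 9/42 ≈ 0.214286 and Q = 3/42 ≈ 0.071429.
Under the Kimura two-parameter model, d = −½ ln(1 − 2P − Q) − ¼ ln(1 − 2Q).
1 − 2P − Q = 0.499999, giving −½ ln(0.499999) = 0.346575.
1 − 2Q = 0.857142, giving −¼ ln(0.857142) = 0.038538.
d = 0.346575 + 0.038538 = 0.385113.

0.385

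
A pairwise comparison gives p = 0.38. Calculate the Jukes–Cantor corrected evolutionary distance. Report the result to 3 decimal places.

0.530

d = −(3/4) ln(1 − 4p/3) = −0.75 ln(1 − 0.506667) = −0.75 ln(0.493333)
  = −0.75 × (-0.706571) = 0.529928 substitutions/site.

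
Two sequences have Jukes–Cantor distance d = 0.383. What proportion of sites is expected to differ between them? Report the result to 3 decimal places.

p = (3/4)(1 − e^(−4d/3)) = 0.75 × (1 − e^(-0.510667)) = 0.75 × (1 − 0.600095) = 0.299929.

0.300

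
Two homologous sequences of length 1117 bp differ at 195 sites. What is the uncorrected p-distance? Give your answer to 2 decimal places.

0.17

p = 195/1117 = 0.174574… ≈ 0.17 (to 2 d.p.).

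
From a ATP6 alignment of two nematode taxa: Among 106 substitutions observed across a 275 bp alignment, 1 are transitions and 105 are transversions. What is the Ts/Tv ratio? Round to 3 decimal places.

R = 1/105 = 0.009523… ≈ 0.010 (to 3 d.p.).

0.010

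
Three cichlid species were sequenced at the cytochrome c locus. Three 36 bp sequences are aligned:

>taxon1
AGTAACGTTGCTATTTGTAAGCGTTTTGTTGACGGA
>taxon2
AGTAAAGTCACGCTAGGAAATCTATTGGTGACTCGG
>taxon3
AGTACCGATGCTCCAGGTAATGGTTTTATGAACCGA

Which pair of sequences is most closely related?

taxon1 and taxon3

taxon1–taxon2: 18/36 differ, p = 0.500, d = 0.824.
taxon1–taxon3: 12/36 differ, p = 0.333, d = 0.441.
taxon2–taxon3: 16/36 differ, p = 0.444, d = 0.673.
The smallest distance is between taxon1 and taxon3.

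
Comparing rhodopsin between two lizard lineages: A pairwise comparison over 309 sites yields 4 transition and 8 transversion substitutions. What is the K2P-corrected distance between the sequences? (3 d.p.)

P = 4/309 ≈ 0.012945 and Q = 8/309 ≈ 0.02589.
Under the Kimura two-parameter model, d = −½ ln(1 − 2P − Q) − ¼ ln(1 − 2Q).
1 − 2P − Q = 0.94822, giving −½ ln(0.94822) = 0.026584.
1 − 2Q = 0.94822, giving −¼ ln(0.94822) = 0.013292.
d = 0.026584 + 0.013292 = 0.039876.

0.040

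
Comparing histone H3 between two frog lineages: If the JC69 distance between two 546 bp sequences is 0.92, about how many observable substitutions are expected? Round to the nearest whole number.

289

Invert JC69: p = (3/4)(1 − e^(−4d/3)) = 0.75 × (1 − e^(-1.226667)) = 0.75 × (1 − 0.293268) = 0.530049.
Expected differing sites = pL ≈ 0.530049 × 546 = 289.406754 ≈ 289.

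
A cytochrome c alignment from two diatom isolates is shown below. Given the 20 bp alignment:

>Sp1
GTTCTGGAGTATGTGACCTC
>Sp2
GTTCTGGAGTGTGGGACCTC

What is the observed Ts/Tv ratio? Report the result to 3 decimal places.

1.000

Transitions are A↔G and C↔T; transversions are all other mismatches.
Transitions: 1. Transversions: 1.
R = 1/1 = 1.000.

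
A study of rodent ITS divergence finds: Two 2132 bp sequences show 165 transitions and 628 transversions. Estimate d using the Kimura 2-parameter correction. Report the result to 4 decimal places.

0.5207

P = 165/2132 ≈ 0.077392 and Q = 628/2132 ≈ 0.294559.
Under the Kimura two-parameter model, d = −½ ln(1 − 2P − Q) − ¼ ln(1 − 2Q).
1 − 2P − Q = 0.550657, giving −½ ln(0.550657) = 0.298322.
1 − 2Q = 0.410882, giving −¼ ln(0.410882) = 0.222362.
d = 0.298322 + 0.222362 = 0.520684.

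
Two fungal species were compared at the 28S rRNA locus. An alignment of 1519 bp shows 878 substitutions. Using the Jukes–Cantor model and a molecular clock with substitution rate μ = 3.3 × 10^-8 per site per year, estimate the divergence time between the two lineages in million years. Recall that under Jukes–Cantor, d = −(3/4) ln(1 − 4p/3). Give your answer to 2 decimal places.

16.73

p = 878/1519 ≈ 0.578012.
d = −(3/4) ln(1 − 4p/3) = −0.75 ln(1 − 0.770683) = −0.75 ln(0.229317)
  = −0.75 × (-1.472650) = 1.104488 substitutions/site.
Under a molecular clock d = 2μt, so t = d/(2μ) = 1.104488 / (2 × 3.3 × 10^-8) = 16.73 million years.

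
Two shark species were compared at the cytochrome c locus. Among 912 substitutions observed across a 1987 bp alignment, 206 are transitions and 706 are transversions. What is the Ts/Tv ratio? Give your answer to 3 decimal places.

R = 206/706 = 0.291784… ≈ 0.292 (to 3 d.p.).

0.292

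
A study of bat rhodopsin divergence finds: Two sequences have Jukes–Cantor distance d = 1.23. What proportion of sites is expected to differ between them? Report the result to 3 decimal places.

0.605

p = (3/4)(1 − e^(−4d/3)) = 0.75 × (1 − e^(-1.64)) = 0.75 × (1 − 0.193980) = 0.604515.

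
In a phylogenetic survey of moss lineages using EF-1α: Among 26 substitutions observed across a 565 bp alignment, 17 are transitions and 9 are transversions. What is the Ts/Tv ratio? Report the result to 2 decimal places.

1.89

R = 17/9 = 1.888888… ≈ 1.89 (to 2 d.p.).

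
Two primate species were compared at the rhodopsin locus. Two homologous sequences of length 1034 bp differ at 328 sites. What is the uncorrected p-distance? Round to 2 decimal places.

0.32

p = 328/1034 = 0.317214… ≈ 0.32 (to 2 d.p.).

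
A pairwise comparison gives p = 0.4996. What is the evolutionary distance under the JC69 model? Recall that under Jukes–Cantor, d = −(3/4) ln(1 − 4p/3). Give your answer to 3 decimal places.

0.823

d = −(3/4) ln(1 − 4p/3) = −0.75 ln(1 − 0.666133) = −0.75 ln(0.333867)
  = −0.75 × (-1.097013) = 0.822760 substitutions/site.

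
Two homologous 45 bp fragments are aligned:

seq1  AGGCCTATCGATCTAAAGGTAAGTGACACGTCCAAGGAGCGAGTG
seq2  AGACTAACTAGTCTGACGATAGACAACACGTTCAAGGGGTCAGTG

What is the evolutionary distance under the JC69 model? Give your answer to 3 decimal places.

The sequences differ at 18 of 45 sites, so p = 18/45 = 0.4.
d = −(3/4) ln(1 − 4p/3) = −0.75 ln(1 − 0.533333) = −0.75 ln(0.466667)
  = −0.75 × (-0.762139) = 0.571604 substitutions/site.

0.572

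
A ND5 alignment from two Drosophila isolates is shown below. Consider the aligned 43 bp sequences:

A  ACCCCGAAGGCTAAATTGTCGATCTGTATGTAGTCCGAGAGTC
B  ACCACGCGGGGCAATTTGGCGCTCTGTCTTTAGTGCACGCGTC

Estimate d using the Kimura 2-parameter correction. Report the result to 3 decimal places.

0.431

Of 43 sites, 3 differences are transitions and 11 are transversions, so P = 3/43 ≈ 0.069767 and Q = 11/43 ≈ 0.255814.
Under the Kimura two-parameter model, d = −½ ln(1 − 2P − Q) − ¼ ln(1 − 2Q).
1 − 2P − Q = 0.604652, giving −½ ln(0.604652) = 0.251551.
1 − 2Q = 0.488372, giving −¼ ln(0.488372) = 0.179169.
d = 0.251551 + 0.179169 = 0.430720.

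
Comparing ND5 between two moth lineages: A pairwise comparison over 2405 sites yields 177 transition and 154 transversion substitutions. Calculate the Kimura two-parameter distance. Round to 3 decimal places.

0.153

P = 177/2405 ≈ 0.073597 and Q = 154/2405 ≈ 0.064033.
Under the Kimura two-parameter model, d = −½ ln(1 − 2P − Q) − ¼ ln(1 − 2Q).
1 − 2P − Q = 0.788773, giving −½ ln(0.788773) = 0.118638.
1 − 2Q = 0.871934, giving −¼ ln(0.871934) = 0.034260.
d = 0.118638 + 0.034260 = 0.152898.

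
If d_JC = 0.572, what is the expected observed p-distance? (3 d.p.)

0.400

p = (3/4)(1 − e^(−4d/3)) = 0.75 × (1 − e^(-0.762667)) = 0.75 × (1 − 0.466421) = 0.400184.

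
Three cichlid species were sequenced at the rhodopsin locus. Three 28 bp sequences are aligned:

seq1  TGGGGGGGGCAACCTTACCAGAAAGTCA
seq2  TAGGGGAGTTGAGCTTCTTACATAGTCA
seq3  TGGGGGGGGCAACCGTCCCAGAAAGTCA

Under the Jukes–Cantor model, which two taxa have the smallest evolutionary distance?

seq1 and seq3

seq1–seq2: 11/28 differ, p = 0.393, d = 0.556.
seq1–seq3: 2/28 differ, p = 0.071, d = 0.075.
seq2–seq3: 11/28 differ, p = 0.393, d = 0.556.
The smallest distance is between seq1 and seq3.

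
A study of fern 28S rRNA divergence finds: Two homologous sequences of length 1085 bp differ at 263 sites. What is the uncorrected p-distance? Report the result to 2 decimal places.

p = 263/1085 = 0.242396… ≈ 0.24 (to 2 d.p.).

0.24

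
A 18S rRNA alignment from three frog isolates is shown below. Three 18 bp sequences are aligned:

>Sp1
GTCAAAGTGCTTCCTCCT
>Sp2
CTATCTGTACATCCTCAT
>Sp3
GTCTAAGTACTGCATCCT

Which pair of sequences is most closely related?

Sp1 and Sp3

Sp1–Sp2: 8/18 differ, p = 0.444, d = 0.673.
Sp1–Sp3: 4/18 differ, p = 0.222, d = 0.264.
Sp2–Sp3: 8/18 differ, p = 0.444, d = 0.673.
The smallest distance is between Sp1 and Sp3.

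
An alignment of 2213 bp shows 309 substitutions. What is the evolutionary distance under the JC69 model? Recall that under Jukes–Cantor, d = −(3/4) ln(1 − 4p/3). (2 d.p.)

p = 309/2213 ≈ 0.139629.
d = −(3/4) ln(1 − 4p/3) = −0.75 ln(1 − 0.186172) = −0.75 ln(0.813828)
  = −0.75 × (-0.206006) = 0.154505 substitutions/site.

0.15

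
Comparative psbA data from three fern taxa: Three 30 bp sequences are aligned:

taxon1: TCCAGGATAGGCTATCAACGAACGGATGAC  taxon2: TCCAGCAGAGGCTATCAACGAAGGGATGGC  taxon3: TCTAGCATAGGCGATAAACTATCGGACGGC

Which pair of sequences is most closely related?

taxon1 and taxon2

taxon1–taxon2: 4/30 differ, p = 0.133, d = 0.147.
taxon1–taxon3: 8/30 differ, p = 0.267, d = 0.330.
taxon2–taxon3: 8/30 differ, p = 0.267, d = 0.330.
The smallest distance is between taxon1 and taxon2.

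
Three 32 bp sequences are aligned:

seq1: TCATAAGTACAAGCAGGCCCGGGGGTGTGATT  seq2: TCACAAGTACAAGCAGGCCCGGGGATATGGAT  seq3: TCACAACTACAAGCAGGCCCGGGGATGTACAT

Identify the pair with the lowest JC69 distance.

seq1–seq2: 5/32 differ, p = 0.156, d = 0.175.
seq1–seq3: 6/32 differ, p = 0.188, d = 0.216.
seq2–seq3: 4/32 differ, p = 0.125, d = 0.137.
The smallest distance is between seq2 and seq3.

seq2 and seq3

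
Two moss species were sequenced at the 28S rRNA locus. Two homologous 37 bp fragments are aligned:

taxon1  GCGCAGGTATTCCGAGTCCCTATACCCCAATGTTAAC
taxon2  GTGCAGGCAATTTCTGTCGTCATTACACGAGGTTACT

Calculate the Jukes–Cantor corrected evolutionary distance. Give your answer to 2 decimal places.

The sequences differ at 17 of 37 sites, so p = 17/37 ≈ 0.459459.
d = −(3/4) ln(1 − 4p/3) = −0.75 ln(1 − 0.612612) = −0.75 ln(0.387388)
  = −0.75 × (-0.948329) = 0.711247 substitutions/site.

0.71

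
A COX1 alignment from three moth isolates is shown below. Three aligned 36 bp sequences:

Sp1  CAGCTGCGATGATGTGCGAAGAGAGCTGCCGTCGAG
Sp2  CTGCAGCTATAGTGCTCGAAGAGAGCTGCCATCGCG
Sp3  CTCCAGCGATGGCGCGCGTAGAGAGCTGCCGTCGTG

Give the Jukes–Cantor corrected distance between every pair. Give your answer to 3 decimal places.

d(Sp1,Sp2) = 0.304, d(Sp1,Sp3) = 0.264, d(Sp2,Sp3) = 0.264

Sp1–Sp2: 9/36 sites differ → p = 0.25, d = −0.75 ln(1 − 0.333333) = 0.304098 ≈ 0.304.
Sp1–Sp3: 8/36 sites differ → p ≈ 0.222222, d = −0.75 ln(1 − 0.296296) = 0.263548 ≈ 0.264.
Sp2–Sp3: 8/36 sites differ → p ≈ 0.222222, d = −0.75 ln(1 − 0.296296) = 0.263548 ≈ 0.264.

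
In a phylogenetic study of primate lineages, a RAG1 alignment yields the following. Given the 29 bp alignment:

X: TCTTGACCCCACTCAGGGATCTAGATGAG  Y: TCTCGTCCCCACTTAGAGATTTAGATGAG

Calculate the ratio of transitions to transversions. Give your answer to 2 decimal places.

4.00

Transitions are A↔G and C↔T; transversions are all other mismatches.
Transitions: 4. Transversions: 1.
R = 4/1 = 4.00.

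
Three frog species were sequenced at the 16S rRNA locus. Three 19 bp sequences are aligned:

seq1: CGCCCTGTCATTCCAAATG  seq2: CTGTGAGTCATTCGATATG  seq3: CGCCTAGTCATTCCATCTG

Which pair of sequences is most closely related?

seq1 and seq3

seq1–seq2: 7/19 differ, p = 0.368, d = 0.507.
seq1–seq3: 4/19 differ, p = 0.211, d = 0.247.
seq2–seq3: 6/19 differ, p = 0.316, d = 0.410.
The smallest distance is between seq1 and seq3.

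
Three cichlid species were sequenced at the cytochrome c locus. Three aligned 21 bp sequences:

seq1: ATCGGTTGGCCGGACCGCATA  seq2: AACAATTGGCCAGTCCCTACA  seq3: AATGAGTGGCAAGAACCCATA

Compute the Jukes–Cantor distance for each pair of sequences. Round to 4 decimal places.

d(seq1,seq2) = 0.5319, d(seq1,seq3) = 0.5319, d(seq2,seq3) = 0.5319

seq1–seq2: 8/21 sites differ → p ≈ 0.380952, d = −0.75 ln(1 − 0.507936) = 0.531860 ≈ 0.5319.
seq1–seq3: 8/21 sites differ → p ≈ 0.380952, d = −0.75 ln(1 − 0.507936) = 0.531860 ≈ 0.5319.
seq2–seq3: 8/21 sites differ → p ≈ 0.380952, d = −0.75 ln(1 − 0.507936) = 0.531860 ≈ 0.5319.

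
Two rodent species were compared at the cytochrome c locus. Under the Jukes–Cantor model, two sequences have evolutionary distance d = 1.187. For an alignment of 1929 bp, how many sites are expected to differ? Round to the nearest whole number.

1150

Invert JC69: p = (3/4)(1 − e^(−4d/3)) = 0.75 × (1 − e^(-1.582667)) = 0.75 × (1 − 0.205426) = 0.595931.
Expected differing sites = pL ≈ 0.595931 × 1929 = 1149.550899 ≈ 1150.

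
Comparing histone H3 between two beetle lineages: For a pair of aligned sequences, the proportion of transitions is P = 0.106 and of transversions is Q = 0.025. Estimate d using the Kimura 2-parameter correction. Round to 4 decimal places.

Under the Kimura two-parameter model, d = −½ ln(1 − 2P − Q) − ¼ ln(1 − 2Q).
1 − 2P − Q = 0.763, giving −½ ln(0.763) = 0.135249.
1 − 2Q = 0.95, giving −¼ ln(0.95) = 0.012823.
d = 0.135249 + 0.012823 = 0.148072.

0.1481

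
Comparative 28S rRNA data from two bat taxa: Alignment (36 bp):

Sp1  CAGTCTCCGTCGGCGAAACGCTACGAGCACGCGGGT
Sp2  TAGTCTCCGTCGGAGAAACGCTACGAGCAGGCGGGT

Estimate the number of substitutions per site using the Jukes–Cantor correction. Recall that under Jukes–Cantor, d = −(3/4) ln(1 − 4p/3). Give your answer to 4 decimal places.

0.0883

The sequences differ at 3 of 36 sites (1, 14, 30), so p = 3/36 ≈ 0.083333.
d = −(3/4) ln(1 − 4p/3) = −0.75 ln(1 − 0.111111) = −0.75 ln(0.888889)
  = −0.75 × (-0.117783) = 0.088337 substitutions/site.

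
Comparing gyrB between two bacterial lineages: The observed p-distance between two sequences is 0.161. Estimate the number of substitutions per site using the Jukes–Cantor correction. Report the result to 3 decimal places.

d = −(3/4) ln(1 − 4p/3) = −0.75 ln(1 − 0.214667) = −0.75 ln(0.785333)
  = −0.75 × (-0.241647) = 0.181235 substitutions/site.

0.181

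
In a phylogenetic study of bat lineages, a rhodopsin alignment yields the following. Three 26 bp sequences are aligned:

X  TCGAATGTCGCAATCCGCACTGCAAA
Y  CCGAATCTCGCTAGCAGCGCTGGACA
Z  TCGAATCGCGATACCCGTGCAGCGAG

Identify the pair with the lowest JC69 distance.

X–Y: 8/26 differ, p = 0.308, d = 0.396.
X–Z: 10/26 differ, p = 0.385, d = 0.539.
Y–Z: 11/26 differ, p = 0.423, d = 0.623.
The smallest distance is between X and Y.

X and Y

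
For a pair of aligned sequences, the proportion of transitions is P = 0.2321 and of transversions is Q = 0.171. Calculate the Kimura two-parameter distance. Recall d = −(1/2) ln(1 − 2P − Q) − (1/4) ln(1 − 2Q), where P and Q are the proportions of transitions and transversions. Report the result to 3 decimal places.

Under the Kimura two-parameter model, d = −½ ln(1 − 2P − Q) − ¼ ln(1 − 2Q).
1 − 2P − Q = 0.3648, giving −½ ln(0.3648) = 0.504203.
1 − 2Q = 0.658, giving −¼ ln(0.658) = 0.104638.
d = 0.504203 + 0.104638 = 0.608841.

0.609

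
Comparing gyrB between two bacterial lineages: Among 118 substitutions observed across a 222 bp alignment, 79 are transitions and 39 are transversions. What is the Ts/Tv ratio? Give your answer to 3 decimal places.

2.026

R = 79/39 = 2.025641… ≈ 2.026 (to 3 d.p.).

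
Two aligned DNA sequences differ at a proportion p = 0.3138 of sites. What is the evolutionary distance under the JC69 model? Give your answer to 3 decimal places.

d = −(3/4) ln(1 − 4p/3) = −0.75 ln(1 − 0.4184) = −0.75 ln(0.5816)
  = −0.75 × (-0.541972) = 0.406479 substitutions/site.

0.406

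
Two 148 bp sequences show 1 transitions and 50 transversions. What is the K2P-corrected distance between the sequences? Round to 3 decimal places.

P = 1/148 ≈ 0.006757 and Q = 50/148 ≈ 0.337838.
Under the Kimura two-parameter model, d = −½ ln(1 − 2P − Q) − ¼ ln(1 − 2Q).
1 − 2P − Q = 0.648648, giving −½ ln(0.648648) = 0.216433.
1 − 2Q = 0.324324, giving −¼ ln(0.324324) = 0.281503.
d = 0.216433 + 0.281503 = 0.497936.

0.498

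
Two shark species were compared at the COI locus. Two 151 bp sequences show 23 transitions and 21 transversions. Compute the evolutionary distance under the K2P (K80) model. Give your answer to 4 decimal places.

P = 23/151 ≈ 0.152318 and Q = 21/151 ≈ 0.139073.
Under the Kimura two-parameter model, d = −½ ln(1 − 2P − Q) − ¼ ln(1 − 2Q).
1 − 2P − Q = 0.556291, giving −½ ln(0.556291) = 0.293232.
1 − 2Q = 0.721854, giving −¼ ln(0.721854) = 0.081483.
d = 0.293232 + 0.081483 = 0.374715.

0.3747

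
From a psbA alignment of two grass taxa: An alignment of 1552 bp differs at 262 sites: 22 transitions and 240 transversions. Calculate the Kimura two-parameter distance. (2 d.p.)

P = 22/1552 ≈ 0.014175 and Q = 240/1552 ≈ 0.154639.
Under the Kimura two-parameter model, d = −½ ln(1 − 2P − Q) − ¼ ln(1 − 2Q).
1 − 2P − Q = 0.817011, giving −½ ln(0.817011) = 0.101051.
1 − 2Q = 0.690722, giving −¼ ln(0.690722) = 0.092504.
d = 0.101051 + 0.092504 = 0.193555.

0.19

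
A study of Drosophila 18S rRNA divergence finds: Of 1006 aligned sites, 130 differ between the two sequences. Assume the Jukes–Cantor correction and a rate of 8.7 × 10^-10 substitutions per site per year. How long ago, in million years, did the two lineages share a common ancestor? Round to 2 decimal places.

81.51

p = 130/1006 ≈ 0.129225.
d = −(3/4) ln(1 − 4p/3) = −0.75 ln(1 − 0.1723) = −0.75 ln(0.8277)
  = −0.75 × (-0.189105) = 0.141829 substitutions/site.
Under a molecular clock d = 2μt, so t = d/(2μ) = 0.141829 / (2 × 8.7 × 10^-10) = 81.51 million years.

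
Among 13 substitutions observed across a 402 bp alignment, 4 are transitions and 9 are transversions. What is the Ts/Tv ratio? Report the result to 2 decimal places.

0.44

R = 4/9 = 0.444444… ≈ 0.44 (to 2 d.p.).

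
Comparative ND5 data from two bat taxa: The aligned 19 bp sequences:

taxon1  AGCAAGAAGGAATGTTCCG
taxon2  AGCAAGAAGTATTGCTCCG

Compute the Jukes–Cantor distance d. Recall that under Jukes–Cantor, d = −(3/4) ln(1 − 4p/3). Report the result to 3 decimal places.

The sequences differ at 3 of 19 sites (10, 12, 15), so p = 3/19 ≈ 0.157895.
d = −(3/4) ln(1 − 4p/3) = −0.75 ln(1 − 0.210527) = −0.75 ln(0.789473)
  = −0.75 × (-0.236390) = 0.177293 substitutions/site.

0.177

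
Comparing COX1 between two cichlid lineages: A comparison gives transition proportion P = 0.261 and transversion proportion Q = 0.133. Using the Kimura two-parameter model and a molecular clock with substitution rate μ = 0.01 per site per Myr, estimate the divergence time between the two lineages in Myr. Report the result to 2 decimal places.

30.47

Under the Kimura two-parameter model, d = −½ ln(1 − 2P − Q) − ¼ ln(1 − 2Q).
1 − 2P − Q = 0.345, giving −½ ln(0.345) = 0.532105.
1 − 2Q = 0.734, giving −¼ ln(0.734) = 0.077312.
d = 0.532105 + 0.077312 = 0.609417.
Under a molecular clock d = 2μt, so t = d/(2μ) = 0.609417 / (2 × 0.01) = 30.47 Myr.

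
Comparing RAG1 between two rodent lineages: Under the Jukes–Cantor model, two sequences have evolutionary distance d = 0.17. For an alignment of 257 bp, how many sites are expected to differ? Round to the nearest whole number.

Invert JC69: p = (3/4)(1 − e^(−4d/3)) = 0.75 × (1 − e^(-0.226667)) = 0.75 × (1 − 0.797186) = 0.152111.
Expected differing sites = pL ≈ 0.152111 × 257 = 39.092527 ≈ 39.

39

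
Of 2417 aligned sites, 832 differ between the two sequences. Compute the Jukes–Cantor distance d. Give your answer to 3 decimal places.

0.461

p = 832/2417 ≈ 0.344228.
d = −(3/4) ln(1 − 4p/3) = −0.75 ln(1 − 0.458971) = −0.75 ln(0.541029)
  = −0.75 × (-0.614282) = 0.460712 substitutions/site.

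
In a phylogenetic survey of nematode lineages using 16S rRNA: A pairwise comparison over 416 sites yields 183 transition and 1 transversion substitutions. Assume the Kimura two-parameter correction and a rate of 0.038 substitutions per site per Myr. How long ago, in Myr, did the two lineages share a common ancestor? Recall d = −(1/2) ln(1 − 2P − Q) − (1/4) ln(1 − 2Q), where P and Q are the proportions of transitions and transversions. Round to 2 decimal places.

P = 183/416 ≈ 0.439904 and Q = 1/416 ≈ 0.002404.
Under the Kimura two-parameter model, d = −½ ln(1 − 2P − Q) − ¼ ln(1 − 2Q).
1 − 2P − Q = 0.117788, giving −½ ln(0.117788) = 1.069434.
1 − 2Q = 0.995192, giving −¼ ln(0.995192) = 0.001205.
d = 1.069434 + 0.001205 = 1.070639.
Under a molecular clock d = 2μt, so t = d/(2μ) = 1.070639 / (2 × 0.038) = 14.09 Myr.

14.09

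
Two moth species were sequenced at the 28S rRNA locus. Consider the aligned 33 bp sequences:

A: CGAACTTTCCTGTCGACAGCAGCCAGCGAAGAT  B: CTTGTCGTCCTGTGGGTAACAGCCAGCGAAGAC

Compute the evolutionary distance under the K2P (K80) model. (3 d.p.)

Of 33 sites, 7 differences are transitions and 4 are transversions, so P = 7/33 ≈ 0.212121 and Q = 4/33 ≈ 0.121212.
Under the Kimura two-parameter model, d = −½ ln(1 − 2P − Q) − ¼ ln(1 − 2Q).
1 − 2P − Q = 0.454546, giving −½ ln(0.454546) = 0.394228.
1 − 2Q = 0.757576, giving −¼ ln(0.757576) = 0.069408.
d = 0.394228 + 0.069408 = 0.463636.

0.464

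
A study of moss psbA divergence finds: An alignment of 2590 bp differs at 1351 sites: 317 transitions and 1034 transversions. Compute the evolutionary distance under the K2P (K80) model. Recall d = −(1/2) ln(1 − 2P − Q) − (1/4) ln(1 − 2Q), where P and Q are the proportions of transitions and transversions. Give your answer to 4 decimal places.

P = 317/2590 ≈ 0.122394 and Q = 1034/2590 ≈ 0.399228.
Under the Kimura two-parameter model, d = −½ ln(1 − 2P − Q) − ¼ ln(1 − 2Q).
1 − 2P − Q = 0.355984, giving −½ ln(0.355984) = 0.516435.
1 − 2Q = 0.201544, giving −¼ ln(0.201544) = 0.400437.
d = 0.516435 + 0.400437 = 0.916872.

0.9169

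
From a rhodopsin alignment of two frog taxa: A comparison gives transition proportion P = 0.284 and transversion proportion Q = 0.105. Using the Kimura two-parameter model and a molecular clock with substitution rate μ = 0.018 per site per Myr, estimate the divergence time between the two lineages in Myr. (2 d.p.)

17.16

Under the Kimura two-parameter model, d = −½ ln(1 − 2P − Q) − ¼ ln(1 − 2Q).
1 − 2P − Q = 0.327, giving −½ ln(0.327) = 0.558898.
1 − 2Q = 0.79, giving −¼ ln(0.79) = 0.058931.
d = 0.558898 + 0.058931 = 0.617829.
Under a molecular clock d = 2μt, so t = d/(2μ) = 0.617829 / (2 × 0.018) = 17.16 Myr.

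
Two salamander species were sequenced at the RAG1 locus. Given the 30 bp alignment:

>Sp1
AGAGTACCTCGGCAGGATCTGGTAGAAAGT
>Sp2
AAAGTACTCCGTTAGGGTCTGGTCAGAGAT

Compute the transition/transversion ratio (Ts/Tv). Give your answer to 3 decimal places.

Transitions are A↔G and C↔T; transversions are all other mismatches.
Transitions: 9. Transversions: 2.
R = 9/2 = 4.500.

4.500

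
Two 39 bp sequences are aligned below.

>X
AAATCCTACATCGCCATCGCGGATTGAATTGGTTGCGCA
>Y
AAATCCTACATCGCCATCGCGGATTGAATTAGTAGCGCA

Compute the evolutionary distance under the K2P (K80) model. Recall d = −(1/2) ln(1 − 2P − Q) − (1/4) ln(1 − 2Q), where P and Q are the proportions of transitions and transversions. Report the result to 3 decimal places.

0.053

Of 39 sites, 1 differences are transitions and 1 are transversions, so P = 1/39 ≈ 0.025641 and Q = 1/39 ≈ 0.025641.
Under the Kimura two-parameter model, d = −½ ln(1 − 2P − Q) − ¼ ln(1 − 2Q).
1 − 2P − Q = 0.923077, giving −½ ln(0.923077) = 0.040021.
1 − 2Q = 0.948718, giving −¼ ln(0.948718) = 0.013161.
d = 0.040021 + 0.013161 = 0.053182.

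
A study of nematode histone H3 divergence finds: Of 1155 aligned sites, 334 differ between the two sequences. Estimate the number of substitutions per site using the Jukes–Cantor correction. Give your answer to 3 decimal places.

0.365

p = 334/1155 ≈ 0.289177.
d = −(3/4) ln(1 − 4p/3) = −0.75 ln(1 − 0.385569) = −0.75 ln(0.614431)
  = −0.75 × (-0.487059) = 0.365294 substitutions/site.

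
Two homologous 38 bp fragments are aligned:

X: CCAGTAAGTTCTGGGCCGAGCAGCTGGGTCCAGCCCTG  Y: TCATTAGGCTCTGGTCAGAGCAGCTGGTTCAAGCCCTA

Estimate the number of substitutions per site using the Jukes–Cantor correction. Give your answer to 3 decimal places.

The sequences differ at 9 of 38 sites (1, 4, 7, 9, 15, 17, 28, 31, 38), so p = 9/38 ≈ 0.236842.
d = −(3/4) ln(1 − 4p/3) = −0.75 ln(1 − 0.315789) = −0.75 ln(0.684211)
  = −0.75 × (-0.379489) = 0.284617 substitutions/site.

0.285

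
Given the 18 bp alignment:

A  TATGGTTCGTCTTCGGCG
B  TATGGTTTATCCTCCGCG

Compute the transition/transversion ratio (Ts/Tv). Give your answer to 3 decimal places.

3.000

Transitions are A↔G and C↔T; transversions are all other mismatches.
Transitions: 3. Transversions: 1.
R = 3/1 = 3.000.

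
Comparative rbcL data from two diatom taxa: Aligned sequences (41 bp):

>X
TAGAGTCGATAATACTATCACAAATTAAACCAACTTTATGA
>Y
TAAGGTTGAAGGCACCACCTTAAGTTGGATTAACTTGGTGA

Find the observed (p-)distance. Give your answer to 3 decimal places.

The sequences differ at 18 of 41 positions.
p = 18/41 = 0.439024… ≈ 0.439 (to 3 d.p.).

0.439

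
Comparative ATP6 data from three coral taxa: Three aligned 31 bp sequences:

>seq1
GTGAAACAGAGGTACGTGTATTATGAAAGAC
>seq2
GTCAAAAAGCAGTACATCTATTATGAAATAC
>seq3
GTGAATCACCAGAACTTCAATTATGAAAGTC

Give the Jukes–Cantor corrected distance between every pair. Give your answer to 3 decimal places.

seq1–seq2: 7/31 sites differ → p ≈ 0.225806, d = −0.75 ln(1 − 0.301075) = 0.268659 ≈ 0.269.
seq1–seq3: 9/31 sites differ → p ≈ 0.290323, d = −0.75 ln(1 − 0.387097) = 0.367161 ≈ 0.367.
seq2–seq3: 9/31 sites differ → p ≈ 0.290323, d = −0.75 ln(1 − 0.387097) = 0.367161 ≈ 0.367.

d(seq1,seq2) = 0.269, d(seq1,seq3) = 0.367, d(seq2,seq3) = 0.367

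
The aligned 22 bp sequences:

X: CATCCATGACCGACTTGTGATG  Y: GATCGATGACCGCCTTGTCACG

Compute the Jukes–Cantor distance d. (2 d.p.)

0.27

The sequences differ at 5 of 22 sites (1, 5, 13, 19, 21), so p = 5/22 ≈ 0.227273.
d = −(3/4) ln(1 − 4p/3) = −0.75 ln(1 − 0.303031) = −0.75 ln(0.696969)
  = −0.75 × (-0.361014) = 0.270761 substitutions/site.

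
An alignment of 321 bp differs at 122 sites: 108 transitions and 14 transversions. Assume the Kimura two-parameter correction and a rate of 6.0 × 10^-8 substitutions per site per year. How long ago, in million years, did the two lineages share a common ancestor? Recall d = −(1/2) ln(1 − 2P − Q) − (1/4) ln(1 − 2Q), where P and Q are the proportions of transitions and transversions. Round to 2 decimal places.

5.44

P = 108/321 ≈ 0.336449 and Q = 14/321 ≈ 0.043614.
Under the Kimura two-parameter model, d = −½ ln(1 − 2P − Q) − ¼ ln(1 − 2Q).
1 − 2P − Q = 0.283488, giving −½ ln(0.283488) = 0.630293.
1 − 2Q = 0.912772, giving −¼ ln(0.912772) = 0.022817.
d = 0.630293 + 0.022817 = 0.653110.
Under a molecular clock d = 2μt, so t = d/(2μ) = 0.653110 / (2 × 6.0 × 10^-8) = 5.44 million years.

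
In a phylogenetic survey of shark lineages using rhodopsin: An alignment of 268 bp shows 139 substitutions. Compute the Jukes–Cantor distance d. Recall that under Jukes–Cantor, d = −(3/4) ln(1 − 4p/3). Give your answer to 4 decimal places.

p = 139/268 ≈ 0.518657.
d = −(3/4) ln(1 − 4p/3) = −0.75 ln(1 − 0.691543) = −0.75 ln(0.308457)
  = −0.75 × (-1.176173) = 0.882130 substitutions/site.

0.8821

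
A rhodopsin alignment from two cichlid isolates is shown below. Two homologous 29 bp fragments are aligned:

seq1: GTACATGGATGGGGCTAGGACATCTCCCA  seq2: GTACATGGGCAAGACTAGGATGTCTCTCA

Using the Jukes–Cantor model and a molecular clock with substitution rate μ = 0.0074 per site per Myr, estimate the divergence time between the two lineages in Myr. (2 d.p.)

23.24

The sequences differ at 8 of 29 sites (9, 10, 11, 12, 14, 21, 22, 27), so p = 8/29 ≈ 0.275862.
d = −(3/4) ln(1 − 4p/3) = −0.75 ln(1 − 0.367816) = −0.75 ln(0.632184)
  = −0.75 × (-0.458575) = 0.343931 substitutions/site.
Under a molecular clock d = 2μt, so t = d/(2μ) = 0.343931 / (2 × 0.0074) = 23.24 Myr.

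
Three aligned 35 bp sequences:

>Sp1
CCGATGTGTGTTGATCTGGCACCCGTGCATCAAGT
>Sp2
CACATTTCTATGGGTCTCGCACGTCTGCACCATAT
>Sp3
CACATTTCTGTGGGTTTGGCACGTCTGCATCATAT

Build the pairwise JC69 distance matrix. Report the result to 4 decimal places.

d(Sp1,Sp2) = 0.5716, d(Sp1,Sp3) = 0.4582, d(Sp2,Sp3) = 0.1240

Sp1–Sp2: 14/35 sites differ → p = 0.4, d = −0.75 ln(1 − 0.533333) = 0.571605 ≈ 0.5716.
Sp1–Sp3: 12/35 sites differ → p ≈ 0.342857, d = −0.75 ln(1 − 0.457143) = 0.458182 ≈ 0.4582.
Sp2–Sp3: 4/35 sites differ → p ≈ 0.114286, d = −0.75 ln(1 − 0.152381) = 0.123993 ≈ 0.1240.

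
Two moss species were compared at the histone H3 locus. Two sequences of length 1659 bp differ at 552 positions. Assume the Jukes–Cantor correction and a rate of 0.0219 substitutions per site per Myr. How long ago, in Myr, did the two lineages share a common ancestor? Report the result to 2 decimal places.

10.04

p = 552/1659 ≈ 0.332731.
d = −(3/4) ln(1 − 4p/3) = −0.75 ln(1 − 0.443641) = −0.75 ln(0.556359)
  = −0.75 × (-0.586342) = 0.439757 substitutions/site.
Under a molecular clock d = 2μt, so t = d/(2μ) = 0.439757 / (2 × 0.0219) = 10.04 Myr.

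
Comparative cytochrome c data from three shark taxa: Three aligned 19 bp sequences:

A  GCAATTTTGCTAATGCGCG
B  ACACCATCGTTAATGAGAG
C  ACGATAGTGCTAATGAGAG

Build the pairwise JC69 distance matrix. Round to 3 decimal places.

d(A,B) = 0.618, d(A,C) = 0.410, d(B,C) = 0.410

A–B: 8/19 sites differ → p ≈ 0.421053, d = −0.75 ln(1 − 0.561404) = 0.618132 ≈ 0.618.
A–C: 6/19 sites differ → p ≈ 0.315789, d = −0.75 ln(1 − 0.421052) = 0.409907 ≈ 0.410.
B–C: 6/19 sites differ → p ≈ 0.315789, d = −0.75 ln(1 − 0.421052) = 0.409907 ≈ 0.410.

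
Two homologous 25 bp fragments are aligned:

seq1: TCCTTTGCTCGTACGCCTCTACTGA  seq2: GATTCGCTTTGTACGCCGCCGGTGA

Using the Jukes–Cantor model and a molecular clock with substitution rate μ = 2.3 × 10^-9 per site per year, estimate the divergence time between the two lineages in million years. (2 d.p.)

The sequences differ at 12 of 25 sites, so p = 12/25 = 0.48.
d = −(3/4) ln(1 − 4p/3) = −0.75 ln(1 − 0.64) = −0.75 ln(0.36)
  = −0.75 × (-1.021651) = 0.766238 substitutions/site.
Under a molecular clock d = 2μt, so t = d/(2μ) = 0.766238 / (2 × 2.3 × 10^-9) = 166.57 million years.

166.57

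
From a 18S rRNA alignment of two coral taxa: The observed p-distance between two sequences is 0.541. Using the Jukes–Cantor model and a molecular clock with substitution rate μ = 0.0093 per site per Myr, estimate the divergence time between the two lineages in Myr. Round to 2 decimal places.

51.52

d = −(3/4) ln(1 − 4p/3) = −0.75 ln(1 − 0.721333) = −0.75 ln(0.278667)
  = −0.75 × (-1.277738) = 0.958304 substitutions/site.
Under a molecular clock d = 2μt, so t = d/(2μ) = 0.958304 / (2 × 0.0093) = 51.52 Myr.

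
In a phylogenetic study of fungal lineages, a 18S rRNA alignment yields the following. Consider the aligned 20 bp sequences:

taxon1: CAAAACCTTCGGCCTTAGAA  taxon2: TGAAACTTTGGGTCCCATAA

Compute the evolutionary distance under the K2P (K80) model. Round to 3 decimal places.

0.658

Of 20 sites, 6 differences are transitions and 2 are transversions, so P = 6/20 = 0.3 and Q = 2/20 = 0.1.
Under the Kimura two-parameter model, d = −½ ln(1 − 2P − Q) − ¼ ln(1 − 2Q).
1 − 2P − Q = 0.3, giving −½ ln(0.3) = 0.601986.
1 − 2Q = 0.8, giving −¼ ln(0.8) = 0.055786.
d = 0.601986 + 0.055786 = 0.657772.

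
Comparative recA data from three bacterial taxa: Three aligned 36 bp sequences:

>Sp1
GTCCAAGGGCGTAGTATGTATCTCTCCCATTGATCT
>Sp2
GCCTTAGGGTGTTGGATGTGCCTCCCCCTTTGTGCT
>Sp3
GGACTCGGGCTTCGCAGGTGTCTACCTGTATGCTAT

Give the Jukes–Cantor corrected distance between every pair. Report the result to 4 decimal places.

Sp1–Sp2: 12/36 sites differ → p ≈ 0.333333, d = −0.75 ln(1 − 0.444444) = 0.440839 ≈ 0.4408.
Sp1–Sp3: 17/36 sites differ → p ≈ 0.472222, d = −0.75 ln(1 − 0.629629) = 0.744938 ≈ 0.7449.
Sp2–Sp3: 17/36 sites differ → p ≈ 0.472222, d = −0.75 ln(1 − 0.629629) = 0.744938 ≈ 0.7449.

d(Sp1,Sp2) = 0.4408, d(Sp1,Sp3) = 0.7449, d(Sp2,Sp3) = 0.7449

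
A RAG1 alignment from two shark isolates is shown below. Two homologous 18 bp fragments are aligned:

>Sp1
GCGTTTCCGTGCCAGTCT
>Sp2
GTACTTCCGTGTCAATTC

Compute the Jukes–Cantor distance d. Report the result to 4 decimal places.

0.5482

The sequences differ at 7 of 18 sites (2, 3, 4, 12, 15, 17, 18), so p = 7/18 ≈ 0.388889.
d = −(3/4) ln(1 − 4p/3) = −0.75 ln(1 − 0.518519) = −0.75 ln(0.481481)
  = −0.75 × (-0.730889) = 0.548167 substitutions/site.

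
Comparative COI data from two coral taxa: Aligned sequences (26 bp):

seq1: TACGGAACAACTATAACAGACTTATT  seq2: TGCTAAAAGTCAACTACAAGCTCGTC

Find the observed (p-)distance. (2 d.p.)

0.54

The sequences differ at 14 of 26 positions.
p = 14/26 = 0.538461… ≈ 0.54 (to 2 d.p.).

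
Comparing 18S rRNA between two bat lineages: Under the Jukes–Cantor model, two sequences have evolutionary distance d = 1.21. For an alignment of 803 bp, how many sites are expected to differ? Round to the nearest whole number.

482

Invert JC69: p = (3/4)(1 − e^(−4d/3)) = 0.75 × (1 − e^(-1.613333)) = 0.75 × (1 − 0.199222) = 0.600584.
Expected differing sites = pL ≈ 0.600584 × 803 = 482.268952 ≈ 482.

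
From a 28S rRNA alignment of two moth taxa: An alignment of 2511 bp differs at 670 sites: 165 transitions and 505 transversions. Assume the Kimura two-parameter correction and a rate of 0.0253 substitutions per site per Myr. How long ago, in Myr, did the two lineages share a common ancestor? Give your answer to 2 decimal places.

6.54

P = 165/2511 ≈ 0.065711 and Q = 505/2511 ≈ 0.201115.
Under the Kimura two-parameter model, d = −½ ln(1 − 2P − Q) − ¼ ln(1 − 2Q).
1 − 2P − Q = 0.667463, giving −½ ln(0.667463) = 0.202136.
1 − 2Q = 0.59777, giving −¼ ln(0.59777) = 0.128637.
d = 0.202136 + 0.128637 = 0.330773.
Under a molecular clock d = 2μt, so t = d/(2μ) = 0.330773 / (2 × 0.0253) = 6.54 Myr.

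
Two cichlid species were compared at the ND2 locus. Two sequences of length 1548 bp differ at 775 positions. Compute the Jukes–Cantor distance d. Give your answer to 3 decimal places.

p = 775/1548 ≈ 0.500646.
d = −(3/4) ln(1 − 4p/3) = −0.75 ln(1 − 0.667528) = −0.75 ln(0.332472)
  = −0.75 × (-1.101200) = 0.825900 substitutions/site.

0.826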